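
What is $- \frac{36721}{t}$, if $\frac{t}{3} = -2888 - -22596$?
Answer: $- \frac{36721}{59124} \approx -0.62108$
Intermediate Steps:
$t = 59124$ ($t = 3 \left(-2888 - -22596\right) = 3 \left(-2888 + 22596\right) = 3 \cdot 19708 = 59124$)
$- \frac{36721}{t} = - \frac{36721}{59124}$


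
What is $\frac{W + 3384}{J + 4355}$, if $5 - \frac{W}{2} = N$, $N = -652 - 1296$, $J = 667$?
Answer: $\frac{45}{31} \approx 1.4516$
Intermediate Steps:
$N = -1948$
$W = 3906$ ($W = 10 - -3896 = 10 + 3896 = 3906$)
$\frac{W + 3384}{J + 4355} = \frac{3906 + 3384}{667 + 4355} = \frac{7290}{5022} = 7290 \cdot \frac{1}{5022} = \frac{45}{31}$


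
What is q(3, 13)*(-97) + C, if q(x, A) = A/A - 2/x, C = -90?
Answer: -367/3 ≈ -122.33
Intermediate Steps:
q(x, A) = 1 - 2/x
q(3, 13)*(-97) + C = ((-2 + 3)/3)*(-97) - 90 = ((1/3)*1)*(-97) - 90 = (1/3)*(-97) - 90 = -97/3 - 90 = -367/3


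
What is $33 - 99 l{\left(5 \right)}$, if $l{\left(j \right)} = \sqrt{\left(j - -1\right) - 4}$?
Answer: $33 - 99 \sqrt{2} \approx -107.01$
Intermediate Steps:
$l{\left(j \right)} = \sqrt{-3 + j}$ ($l{\left(j \right)} = \sqrt{\left(j + 1\right) - 4} = \sqrt{\left(1 + j\right) - 4} = \sqrt{-3 + j}$)
$33 - 99 l{\left(5 \right)} = 33 - 99 \sqrt{-3 + 5} = 33 - 99 \sqrt{2}$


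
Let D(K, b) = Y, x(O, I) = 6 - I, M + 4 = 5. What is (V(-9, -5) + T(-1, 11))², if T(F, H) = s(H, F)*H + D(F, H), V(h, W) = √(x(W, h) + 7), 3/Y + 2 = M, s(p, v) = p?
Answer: (118 + √22)² ≈ 15053.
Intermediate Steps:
M = 1 (M = -4 + 5 = 1)
Y = -3 (Y = 3/(-2 + 1) = 3/(-1) = 3*(-1) = -3)
D(K, b) = -3
V(h, W) = √(13 - h) (V(h, W) = √((6 - h) + 7) = √(13 - h))
T(F, H) = -3 + H² (T(F, H) = H*H - 3 = H² - 3 = -3 + H²)
(V(-9, -5) + T(-1, 11))² = (√(13 - 1*(-9)) + (-3 + 11²))² = (√(13 + 9) + (-3 + 121))² = (√22 + 118)² = (118 + √22)²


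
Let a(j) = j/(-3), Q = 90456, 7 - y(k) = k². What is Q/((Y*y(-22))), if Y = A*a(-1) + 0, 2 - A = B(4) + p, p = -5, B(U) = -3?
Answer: -15076/265 ≈ -56.891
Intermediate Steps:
y(k) = 7 - k²
A = 10 (A = 2 - (-3 - 5) = 2 - 1*(-8) = 2 + 8 = 10)
a(j) = -j/3 (a(j) = j*(-⅓) = -j/3)
Y = 10/3 (Y = 10*(-⅓*(-1)) + 0 = 10*(⅓) + 0 = 10/3 + 0 = 10/3 ≈ 3.3333)
Q/((Y*y(-22))) = 90456/((10*(7 - 1*(-22)²)/3)) = 90456/((10*(7 - 1*484)/3)) = 90456/((10*(7 - 484)/3)) = 90456/(((10/3)*(-477))) = 90456/(-1590) = 90456*(-1/1590) = -15076/265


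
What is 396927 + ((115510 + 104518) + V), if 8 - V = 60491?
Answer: 556472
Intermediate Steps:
V = -60483 (V = 8 - 1*60491 = 8 - 60491 = -60483)
396927 + ((115510 + 104518) + V) = 396927 + ((115510 + 104518) - 60483) = 396927 + (220028 - 60483) = 396927 + 159545 = 556472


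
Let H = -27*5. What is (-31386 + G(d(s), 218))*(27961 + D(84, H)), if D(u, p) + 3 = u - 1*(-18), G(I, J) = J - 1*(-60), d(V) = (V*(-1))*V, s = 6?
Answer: -872890480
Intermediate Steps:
d(V) = -V**2 (d(V) = (-V)*V = -V**2)
H = -135
G(I, J) = 60 + J (G(I, J) = J + 60 = 60 + J)
D(u, p) = 15 + u (D(u, p) = -3 + (u - 1*(-18)) = -3 + (u + 18) = -3 + (18 + u) = 15 + u)
(-31386 + G(d(s), 218))*(27961 + D(84, H)) = (-31386 + (60 + 218))*(27961 + (15 + 84)) = (-31386 + 278)*(27961 + 99) = -31108*28060 = -872890480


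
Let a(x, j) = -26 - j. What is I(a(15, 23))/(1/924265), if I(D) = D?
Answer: -45288985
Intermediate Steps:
I(a(15, 23))/(1/924265) = (-26 - 1*23)/(1/924265) = (-26 - 23)/(1/924265) = -49*924265 = -45288985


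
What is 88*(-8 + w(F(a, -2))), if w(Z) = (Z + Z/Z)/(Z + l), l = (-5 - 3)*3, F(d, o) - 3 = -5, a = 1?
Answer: -9108/13 ≈ -700.62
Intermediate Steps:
F(d, o) = -2 (F(d, o) = 3 - 5 = -2)
l = -24 (l = -8*3 = -24)
w(Z) = (1 + Z)/(-24 + Z) (w(Z) = (Z + Z/Z)/(Z - 24) = (Z + 1)/(-24 + Z) = (1 + Z)/(-24 + Z))
88*(-8 + w(F(a, -2))) = 88*(-8 + (1 - 2)/(-24 - 2)) = 88*(-8 - 1/(-26)) = 88*(-8 - 1/26*(-1)) = 88*(-8 + 1/26) = 88*(-207/26) = -9108/13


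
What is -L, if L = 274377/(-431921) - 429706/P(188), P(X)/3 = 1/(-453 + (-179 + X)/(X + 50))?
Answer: -476392973206756/7342657 ≈ -6.4880e+7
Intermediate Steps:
P(X) = 3/(-453 + (-179 + X)/(50 + X)) (P(X) = 3/(-453 + (-179 + X)/(X + 50)) = 3/(-453 + (-179 + X)/(50 + X)))
L = 476392973206756/7342657 (L = 274377/(-431921) - 429706*(22829 + 452*188)/(3*(-50 - 1*188)) = 274377*(-1/431921) - 429706*(22829 + 84976)/(3*(-50 - 188)) = -274377/431921 - 429706/(3*(-238)/107805) = -274377/431921 - 429706/(3*(1/107805)*(-238)) = -274377/431921 - 429706/(-238/35935) = -274377/431921 - 429706*(-35935/238) = -274377/431921 + 7720742555/119 = 476392973206756/7342657 ≈ 6.4880e+7)
-L = -1*476392973206756/7342657 = -476392973206756/7342657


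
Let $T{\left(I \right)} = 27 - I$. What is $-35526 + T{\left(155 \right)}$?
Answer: $-35654$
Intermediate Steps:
$-35526 + T{\left(155 \right)} = -35526 + \left(27 - 155\right) = -35526 - 128 = -35654$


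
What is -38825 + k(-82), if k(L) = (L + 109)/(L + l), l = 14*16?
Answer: -5513123/142 ≈ -38825.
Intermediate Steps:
l = 224
k(L) = (109 + L)/(224 + L) (k(L) = (L + 109)/(L + 224) = (109 + L)/(224 + L))
-38825 + k(-82) = -38825 + (109 - 82)/(224 - 82) = -38825 + 27/142 = -5513123/142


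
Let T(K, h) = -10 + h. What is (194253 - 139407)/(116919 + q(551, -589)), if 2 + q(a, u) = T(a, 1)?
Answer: 2493/5314 ≈ 0.46914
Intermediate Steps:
q(a, u) = -11 (q(a, u) = -2 + (-10 + 1) = -2 - 9 = -11)
(194253 - 139407)/(116919 + q(551, -589)) = (194253 - 139407)/(116919 - 11) = 54846/116908 = 54846*(1/116908) = 2493/5314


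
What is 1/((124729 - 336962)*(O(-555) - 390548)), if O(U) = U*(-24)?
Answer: 1/80060230124 ≈ 1.2491e-11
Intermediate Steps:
O(U) = -24*U
1/((124729 - 336962)*(O(-555) - 390548)) = 1/((124729 - 336962)*(-24*(-555) - 390548)) = 1/(-212233*(13320 - 390548)) = 1/(-212233*(-377228)) = 1/80060230124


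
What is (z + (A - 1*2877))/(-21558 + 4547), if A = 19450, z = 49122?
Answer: -65695/17011 ≈ -3.8619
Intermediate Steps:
(z + (A - 1*2877))/(-21558 + 4547) = (49122 + (19450 - 1*2877))/(-21558 + 4547) = (49122 + (19450 - 2877))/(-17011) = (49122 + 16573)*(-1/17011) = 65695*(-1/17011) = -65695/17011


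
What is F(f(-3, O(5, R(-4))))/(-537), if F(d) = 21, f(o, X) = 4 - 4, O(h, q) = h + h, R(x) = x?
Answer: -7/179 ≈ -0.039106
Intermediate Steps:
O(h, q) = 2*h
f(o, X) = 0
F(f(-3, O(5, R(-4))))/(-537) = 21/(-537) = 21*(-1/537) = -7/179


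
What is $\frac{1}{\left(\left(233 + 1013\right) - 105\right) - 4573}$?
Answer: $- \frac{1}{3432} \approx -0.00029138$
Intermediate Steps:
$\frac{1}{\left(\left(233 + 1013\right) - 105\right) - 4573} = \frac{1}{\left(1246 - 105\right) - 4573} = \frac{1}{1141 - 4573} = \frac{1}{-3432} = - \frac{1}{3432}$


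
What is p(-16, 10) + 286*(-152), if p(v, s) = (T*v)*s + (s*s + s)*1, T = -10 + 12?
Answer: -43682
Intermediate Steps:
T = 2
p(v, s) = s + s² + 2*s*v (p(v, s) = (2*v)*s + (s*s + s)*1 = 2*s*v + (s² + s)*1 = 2*s*v + (s + s²)*1 = 2*s*v + (s + s²) = s + s² + 2*s*v)
p(-16, 10) + 286*(-152) = 10*(1 + 10 + 2*(-16)) + 286*(-152) = 10*(1 + 10 - 32) - 43472 = 10*(-21) - 43472 = -210 - 43472 = -43682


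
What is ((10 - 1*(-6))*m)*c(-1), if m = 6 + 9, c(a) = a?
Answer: -240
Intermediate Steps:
m = 15
((10 - 1*(-6))*m)*c(-1) = ((10 - 1*(-6))*15)*(-1) = ((10 + 6)*15)*(-1) = (16*15)*(-1) = 240*(-1) = -240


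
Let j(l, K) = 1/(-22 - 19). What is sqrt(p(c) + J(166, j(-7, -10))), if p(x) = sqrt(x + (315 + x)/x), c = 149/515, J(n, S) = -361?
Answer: sqrt(-2125661941225 + 76735*sqrt(6418484572085))/76735 ≈ 18.11*I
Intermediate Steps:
j(l, K) = -1/41 (j(l, K) = 1/(-41) = -1/41)
c = 149/515 (c = 149*(1/515) = 149/515 ≈ 0.28932)
p(x) = sqrt(x + (315 + x)/x)
sqrt(p(c) + J(166, j(-7, -10))) = sqrt(sqrt(1 + 149/515 + 315/(149/515)) - 361) = sqrt(sqrt(1 + 149/515 + 315*(515/149)) - 361) = sqrt(sqrt(1 + 149/515 + 162225/149) - 361) = sqrt(sqrt(83644811/76735) - 361) = sqrt(sqrt(6418484572085)/76735 - 361) = sqrt(-361 + sqrt(6418484572085)/76735)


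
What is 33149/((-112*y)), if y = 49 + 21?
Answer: -33149/7840 ≈ -4.2282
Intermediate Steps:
y = 70
33149/((-112*y)) = 33149/((-112*70)) = 33149/(-7840) = 33149*(-1/7840) = -33149/7840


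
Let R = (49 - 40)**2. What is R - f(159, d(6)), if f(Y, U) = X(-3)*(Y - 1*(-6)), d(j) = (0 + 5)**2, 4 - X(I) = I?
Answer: -1074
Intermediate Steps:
X(I) = 4 - I
R = 81 (R = 9**2 = 81)
d(j) = 25 (d(j) = 5**2 = 25)
f(Y, U) = 42 + 7*Y (f(Y, U) = (4 - 1*(-3))*(Y - 1*(-6)) = (4 + 3)*(Y + 6) = 7*(6 + Y) = 42 + 7*Y)
R - f(159, d(6)) = 81 - (42 + 7*159) = 81 - (42 + 1113) = 81 - 1*1155 = 81 - 1155 = -1074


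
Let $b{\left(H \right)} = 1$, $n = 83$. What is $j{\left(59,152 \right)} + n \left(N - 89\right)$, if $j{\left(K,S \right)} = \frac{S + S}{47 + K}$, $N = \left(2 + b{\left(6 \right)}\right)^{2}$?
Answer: $- \frac{351768}{53} \approx -6637.1$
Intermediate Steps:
$N = 9$ ($N = \left(2 + 1\right)^{2} = 3^{2} = 9$)
$j{\left(K,S \right)} = \frac{2 S}{47 + K}$
$j{\left(59,152 \right)} + n \left(N - 89\right) = 2 \cdot 152 \frac{1}{47 + 59} + 83 \left(9 - 89\right) = 2 \cdot 152 \cdot \frac{1}{106} + 83 \left(-80\right) = 2 \cdot 152 \cdot \frac{1}{106} - 6640 = \frac{152}{53} - 6640 = - \frac{351768}{53}$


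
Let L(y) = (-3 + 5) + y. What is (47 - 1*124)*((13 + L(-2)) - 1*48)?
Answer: 2695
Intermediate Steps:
L(y) = 2 + y
(47 - 1*124)*((13 + L(-2)) - 1*48) = (47 - 1*124)*((13 + (2 - 2)) - 1*48) = (47 - 124)*((13 + 0) - 48) = -77*(13 - 48) = -77*(-35) = 2695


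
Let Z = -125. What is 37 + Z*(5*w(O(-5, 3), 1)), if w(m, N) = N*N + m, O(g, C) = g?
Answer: 2537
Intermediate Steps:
w(m, N) = m + N**2 (w(m, N) = N**2 + m = m + N**2)
37 + Z*(5*w(O(-5, 3), 1)) = 37 - 625*(-5 + 1**2) = 37 - 625*(-5 + 1) = 37 - 625*(-4) = 37 - 125*(-20) = 37 + 2500 = 2537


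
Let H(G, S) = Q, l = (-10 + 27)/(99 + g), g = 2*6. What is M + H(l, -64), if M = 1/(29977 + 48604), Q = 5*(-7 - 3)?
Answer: -3929049/78581 ≈ -50.000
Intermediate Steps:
g = 12
Q = -50 (Q = 5*(-10) = -50)
M = 1/78581 ≈ 1.2726e-5
l = 17/111 (l = (-10 + 27)/(99 + 12) = 17/111 ≈ 0.15315)
H(G, S) = -50
M + H(l, -64) = 1/78581 - 50 = -3929049/78581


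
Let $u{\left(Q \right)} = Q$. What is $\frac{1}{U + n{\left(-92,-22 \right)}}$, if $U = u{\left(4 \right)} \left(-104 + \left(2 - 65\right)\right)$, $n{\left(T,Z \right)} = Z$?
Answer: $- \frac{1}{690} \approx -0.0014493$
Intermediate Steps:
$U = -668$ ($U = 4 \left(-104 + \left(2 - 65\right)\right) = 4 \left(-104 - 63\right) = 4 \left(-167\right) = -668$)
$\frac{1}{U + n{\left(-92,-22 \right)}} = \frac{1}{-668 - 22} = \frac{1}{-690} = - \frac{1}{690}$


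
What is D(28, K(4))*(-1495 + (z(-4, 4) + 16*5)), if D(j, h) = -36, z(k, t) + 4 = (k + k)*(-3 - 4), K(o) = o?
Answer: 49068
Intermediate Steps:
z(k, t) = -4 - 14*k (z(k, t) = -4 + (k + k)*(-3 - 4) = -4 + (2*k)*(-7) = -4 - 14*k)
D(28, K(4))*(-1495 + (z(-4, 4) + 16*5)) = -36*(-1495 + ((-4 - 14*(-4)) + 16*5)) = -36*(-1495 + ((-4 + 56) + 80)) = -36*(-1495 + (52 + 80)) = -36*(-1495 + 132) = -36*(-1363) = 49068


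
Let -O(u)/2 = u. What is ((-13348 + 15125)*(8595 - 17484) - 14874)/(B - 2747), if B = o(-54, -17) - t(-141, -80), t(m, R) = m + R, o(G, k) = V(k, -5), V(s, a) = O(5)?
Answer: 15810627/2536 ≈ 6234.5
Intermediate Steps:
O(u) = -2*u
V(s, a) = -10 (V(s, a) = -2*5 = -10)
o(G, k) = -10
t(m, R) = R + m
B = 211 (B = -10 - (-80 - 141) = -10 - 1*(-221) = -10 + 221 = 211)
((-13348 + 15125)*(8595 - 17484) - 14874)/(B - 2747) = ((-13348 + 15125)*(8595 - 17484) - 14874)/(211 - 2747) = (1777*(-8889) - 14874)/(-2536) = (-15795753 - 14874)*(-1/2536) = -15810627*(-1/2536) = 15810627/2536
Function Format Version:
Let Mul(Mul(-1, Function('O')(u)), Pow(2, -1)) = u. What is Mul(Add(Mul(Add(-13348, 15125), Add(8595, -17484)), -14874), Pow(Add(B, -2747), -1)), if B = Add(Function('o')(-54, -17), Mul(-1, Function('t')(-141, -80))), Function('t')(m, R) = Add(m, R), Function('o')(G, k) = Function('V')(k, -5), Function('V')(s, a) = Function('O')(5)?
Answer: Rational(15810627, 2536) ≈ 6234.5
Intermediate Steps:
Function('O')(u) = Mul(-2, u)
Function('V')(s, a) = -10 (Function('V')(s, a) = Mul(-2, 5) = -10)
Function('o')(G, k) = -10
Function('t')(m, R) = Add(R, m)
B = 211 (B = Add(-10, Mul(-1, Add(-80, -141))) = Add(-10, Mul(-1, -221)) = Add(-10, 221) = 211)
Mul(Add(Mul(Add(-13348, 15125), Add(8595, -17484)), -14874), Pow(Add(B, -2747), -1)) = Mul(Add(Mul(Add(-13348, 15125), Add(8595, -17484)), -14874), Pow(Add(211, -2747), -1)) = Mul(Add(Mul(1777, -8889), -14874), Pow(-2536, -1)) = Mul(Add(-15795753, -14874), Rational(-1, 2536)) = Mul(-15810627, Rational(-1, 2536)) = Rational(15810627, 2536)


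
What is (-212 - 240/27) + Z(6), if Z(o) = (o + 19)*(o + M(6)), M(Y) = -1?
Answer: -863/9 ≈ -95.889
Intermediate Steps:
Z(o) = (-1 + o)*(19 + o) (Z(o) = (o + 19)*(o - 1) = (19 + o)*(-1 + o) = (-1 + o)*(19 + o))
(-212 - 240/27) + Z(6) = (-212 - 240/27) + (-19 + 6² + 18*6) = (-212 - 240*1/27) + (-19 + 36 + 108) = (-212 - 80/9) + 125 = -1988/9 + 125 = -863/9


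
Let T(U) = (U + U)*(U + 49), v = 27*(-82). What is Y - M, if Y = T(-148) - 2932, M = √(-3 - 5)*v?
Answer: 26372 + 4428*I*√2 ≈ 26372.0 + 6262.1*I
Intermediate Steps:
v = -2214
T(U) = 2*U*(49 + U) (T(U) = (2*U)*(49 + U) = 2*U*(49 + U))
M = -4428*I*√2 (M = √(-3 - 5)*(-2214) = √(-8)*(-2214) = (2*I*√2)*(-2214) = -4428*I*√2 ≈ -6262.1*I)
Y = 26372 (Y = 2*(-148)*(49 - 148) - 2932 = 2*(-148)*(-99) - 2932 = 29304 - 2932 = 26372)
Y - M = 26372 - (-4428)*I*√2 = 26372 + 4428*I*√2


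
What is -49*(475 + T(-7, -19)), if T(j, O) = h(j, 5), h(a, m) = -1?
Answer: -23226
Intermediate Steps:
T(j, O) = -1
-49*(475 + T(-7, -19)) = -49*(475 - 1) = -49*474 = -23226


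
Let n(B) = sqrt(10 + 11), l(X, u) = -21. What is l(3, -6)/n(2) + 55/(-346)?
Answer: -55/346 - sqrt(21) ≈ -4.7415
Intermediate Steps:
n(B) = sqrt(21)
l(3, -6)/n(2) + 55/(-346) = -21*sqrt(21)/21 + 55/(-346) = -sqrt(21) + 55*(-1/346) = -sqrt(21) - 55/346 = -55/346 - sqrt(21)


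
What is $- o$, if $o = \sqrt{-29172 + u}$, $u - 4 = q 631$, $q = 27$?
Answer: $- i \sqrt{12131} \approx - 110.14 i$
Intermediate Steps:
$u = 17041$ ($u = 4 + 27 \cdot 631 = 4 + 17037 = 17041$)
$o = i \sqrt{12131}$ ($o = \sqrt{-29172 + 17041} = \sqrt{-12131} = i \sqrt{12131} \approx 110.14 i$)
$- o = - i \sqrt{12131}$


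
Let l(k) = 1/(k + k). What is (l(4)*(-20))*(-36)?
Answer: 90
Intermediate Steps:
l(k) = 1/(2*k)
(l(4)*(-20))*(-36) = (((1/2)/4)*(-20))*(-36) = (((1/2)*(1/4))*(-20))*(-36) = ((1/8)*(-20))*(-36) = -5/2*(-36) = 90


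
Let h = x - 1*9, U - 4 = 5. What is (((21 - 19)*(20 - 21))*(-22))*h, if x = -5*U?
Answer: -2376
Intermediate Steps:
U = 9 (U = 4 + 5 = 9)
x = -45 (x = -5*9 = -45)
h = -54 (h = -45 - 1*9 = -45 - 9 = -54)
(((21 - 19)*(20 - 21))*(-22))*h = (((21 - 19)*(20 - 21))*(-22))*(-54) = ((2*(-1))*(-22))*(-54) = -2*(-22)*(-54) = 44*(-54) = -2376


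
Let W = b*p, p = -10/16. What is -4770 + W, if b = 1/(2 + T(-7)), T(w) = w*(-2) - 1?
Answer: -114481/24 ≈ -4770.0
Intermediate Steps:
p = -5/8 (p = -10*1/16 = -5/8 ≈ -0.62500)
T(w) = -1 - 2*w (T(w) = -2*w - 1 = -1 - 2*w)
b = 1/15 (b = 1/(2 + (-1 - 2*(-7))) = 1/(2 + (-1 + 14)) = 1/(2 + 13) = 1/15 ≈ 0.066667)
W = -1/24 (W = (1/15)*(-5/8) = -1/24 ≈ -0.041667)
-4770 + W = -4770 - 1/24 = -114481/24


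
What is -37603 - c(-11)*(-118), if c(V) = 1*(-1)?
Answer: -37721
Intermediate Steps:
c(V) = -1
-37603 - c(-11)*(-118) = -37603 - (-1)*(-118) = -37603 - 1*118 = -37603 - 118 = -37721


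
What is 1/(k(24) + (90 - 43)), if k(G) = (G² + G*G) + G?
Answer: 1/1223 ≈ 0.00081766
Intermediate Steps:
k(G) = G + 2*G² (k(G) = (G² + G²) + G = 2*G² + G = G + 2*G²)
1/(k(24) + (90 - 43)) = 1/(24*(1 + 2*24) + (90 - 43)) = 1/(24*(1 + 48) + 47) = 1/(24*49 + 47) = 1/(1176 + 47) = 1/1223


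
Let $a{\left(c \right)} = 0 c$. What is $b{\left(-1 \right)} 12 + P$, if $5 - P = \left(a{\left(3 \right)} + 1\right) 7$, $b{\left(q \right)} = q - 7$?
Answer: $-98$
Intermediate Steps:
$b{\left(q \right)} = -7 + q$ ($b{\left(q \right)} = q - 7 = -7 + q$)
$a{\left(c \right)} = 0$
$P = -2$ ($P = 5 - \left(0 + 1\right) 7 = 5 - 1 \cdot 7 = 5 - 7 = -2$)
$b{\left(-1 \right)} 12 + P = \left(-7 - 1\right) 12 - 2 = \left(-8\right) 12 - 2 = -96 - 2 = -98$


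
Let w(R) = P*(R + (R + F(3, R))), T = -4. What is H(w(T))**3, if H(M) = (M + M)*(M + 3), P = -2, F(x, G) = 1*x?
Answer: 17576000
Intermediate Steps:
F(x, G) = x
w(R) = -6 - 4*R (w(R) = -2*(R + (R + 3)) = -2*(R + (3 + R)) = -2*(3 + 2*R) = -6 - 4*R)
H(M) = 2*M*(3 + M) (H(M) = (2*M)*(3 + M) = 2*M*(3 + M))
H(w(T))**3 = (2*(-6 - 4*(-4))*(3 + (-6 - 4*(-4))))**3 = (2*(-6 + 16)*(3 + (-6 + 16)))**3 = (2*10*(3 + 10))**3 = (2*10*13)**3 = 260**3 = 17576000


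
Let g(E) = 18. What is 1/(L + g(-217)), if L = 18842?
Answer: 1/18860 ≈ 5.3022e-5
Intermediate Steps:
1/(L + g(-217)) = 1/(18842 + 18) = 1/18860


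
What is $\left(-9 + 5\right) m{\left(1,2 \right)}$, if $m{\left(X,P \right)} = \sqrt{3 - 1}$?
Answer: $- 4 \sqrt{2} \approx -5.6569$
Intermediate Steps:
$m{\left(X,P \right)} = \sqrt{2}$
$\left(-9 + 5\right) m{\left(1,2 \right)} = \left(-9 + 5\right) \sqrt{2} = - 4 \sqrt{2}$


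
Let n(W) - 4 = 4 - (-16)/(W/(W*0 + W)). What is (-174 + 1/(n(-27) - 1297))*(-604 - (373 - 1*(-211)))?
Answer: 263145564/1273 ≈ 2.0671e+5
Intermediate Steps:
n(W) = 24 (n(W) = 4 + (4 - (-16)/(W/(W*0 + W))) = 4 + (4 - (-16)/(W/(0 + W))) = 4 + (4 - (-16)/(W/W)) = 4 + (4 - (-16)/1) = 4 + (4 - (-16)) = 4 + (4 - 1*(-16)) = 4 + (4 + 16) = 4 + 20 = 24)
(-174 + 1/(n(-27) - 1297))*(-604 - (373 - 1*(-211))) = (-174 + 1/(24 - 1297))*(-604 - (373 - 1*(-211))) = (-174 + 1/(-1273))*(-604 - (373 + 211)) = (-174 - 1/1273)*(-604 - 1*584) = -221503*(-604 - 584)/1273 = -221503/1273*(-1188) = 263145564/1273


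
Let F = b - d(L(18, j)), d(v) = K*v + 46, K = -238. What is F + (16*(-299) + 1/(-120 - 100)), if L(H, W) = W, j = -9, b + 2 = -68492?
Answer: -16602521/220 ≈ -75466.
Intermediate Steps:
b = -68494 (b = -2 - 68492 = -68494)
d(v) = 46 - 238*v (d(v) = -238*v + 46 = 46 - 238*v)
F = -70682 (F = -68494 - (46 - 238*(-9)) = -68494 - (46 + 2142) = -68494 - 1*2188 = -68494 - 2188 = -70682)
F + (16*(-299) + 1/(-120 - 100)) = -70682 + (16*(-299) + 1/(-120 - 100)) = -70682 + (-4784 + 1/(-220)) = -70682 + (-4784 - 1/220) = -70682 - 1052481/220 = -16602521/220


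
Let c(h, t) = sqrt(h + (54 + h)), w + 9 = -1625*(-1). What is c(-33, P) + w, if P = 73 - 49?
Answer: 1616 + 2*I*sqrt(3) ≈ 1616.0 + 3.4641*I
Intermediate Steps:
w = 1616 (w = -9 - 1625*(-1) = -9 + 1625 = 1616)
P = 24
c(h, t) = sqrt(54 + 2*h)
c(-33, P) + w = sqrt(54 + 2*(-33)) + 1616 = sqrt(54 - 66) + 1616 = sqrt(-12) + 1616 = 2*I*sqrt(3) + 1616 = 1616 + 2*I*sqrt(3)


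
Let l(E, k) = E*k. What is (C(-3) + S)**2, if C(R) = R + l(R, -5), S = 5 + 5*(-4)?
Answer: 9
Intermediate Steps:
S = -15 (S = 5 - 20 = -15)
C(R) = -4*R (C(R) = R + R*(-5) = R - 5*R = -4*R)
(C(-3) + S)**2 = (-4*(-3) - 15)**2 = (12 - 15)**2 = (-3)**2 = 9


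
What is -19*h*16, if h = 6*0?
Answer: 0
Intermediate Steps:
h = 0
-19*h*16 = -19*0*16 = 0*16 = 0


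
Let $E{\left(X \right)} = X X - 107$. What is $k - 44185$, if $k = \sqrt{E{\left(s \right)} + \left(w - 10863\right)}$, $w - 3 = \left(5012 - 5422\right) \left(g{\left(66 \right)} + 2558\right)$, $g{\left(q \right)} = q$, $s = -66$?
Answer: $-44185 + i \sqrt{1082451} \approx -44185.0 + 1040.4 i$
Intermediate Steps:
$w = -1075837$ ($w = 3 + \left(5012 - 5422\right) \left(66 + 2558\right) = 3 - 1075840 = -1075837$)
$E{\left(X \right)} = -107 + X^{2}$ ($E{\left(X \right)} = X^{2} - 107 = -107 + X^{2}$)
$k = i \sqrt{1082451}$ ($k = \sqrt{\left(-107 + \left(-66\right)^{2}\right) - 1086700} = \sqrt{\left(-107 + 4356\right) - 1086700} = \sqrt{4249 - 1086700} = \sqrt{-1082451} = i \sqrt{1082451} \approx 1040.4 i$)
$k - 44185 = i \sqrt{1082451} - 44185 = -44185 + i \sqrt{1082451}$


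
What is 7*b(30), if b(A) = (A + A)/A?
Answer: 14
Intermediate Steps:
b(A) = 2 (b(A) = (2*A)/A = 2)
7*b(30) = 7*2 = 14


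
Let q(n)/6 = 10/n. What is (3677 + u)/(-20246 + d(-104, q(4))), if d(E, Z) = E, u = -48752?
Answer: 1803/814 ≈ 2.2150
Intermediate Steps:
q(n) = 60/n (q(n) = 6*(10/n) = 60/n)
(3677 + u)/(-20246 + d(-104, q(4))) = (3677 - 48752)/(-20246 - 104) = -45075/(-20350) = -45075*(-1/20350) = 1803/814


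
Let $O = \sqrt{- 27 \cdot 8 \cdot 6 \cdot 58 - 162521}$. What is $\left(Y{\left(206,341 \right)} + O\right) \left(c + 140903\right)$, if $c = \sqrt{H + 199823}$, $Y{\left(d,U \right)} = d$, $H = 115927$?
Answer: $\left(206 + i \sqrt{237689}\right) \left(140903 + 5 \sqrt{12630}\right) \approx 2.9142 \cdot 10^{7} + 6.8969 \cdot 10^{7} i$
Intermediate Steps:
$c = 5 \sqrt{12630}$ ($c = \sqrt{115927 + 199823} = \sqrt{315750} = 5 \sqrt{12630} \approx 561.92$)
$O = i \sqrt{237689}$ ($O = \sqrt{\left(-27\right) 48 \cdot 58 - 162521} = \sqrt{\left(-1296\right) 58 - 162521} = \sqrt{-75168 - 162521} = \sqrt{-237689} = i \sqrt{237689} \approx 487.53 i$)
$\left(Y{\left(206,341 \right)} + O\right) \left(c + 140903\right) = \left(206 + i \sqrt{237689}\right) \left(5 \sqrt{12630} + 140903\right) = \left(206 + i \sqrt{237689}\right) \left(140903 + 5 \sqrt{12630}\right)$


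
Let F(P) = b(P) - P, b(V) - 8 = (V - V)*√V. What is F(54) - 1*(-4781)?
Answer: 4735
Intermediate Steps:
b(V) = 8 (b(V) = 8 + (V - V)*√V = 8 + 0*√V = 8 + 0 = 8)
F(P) = 8 - P
F(54) - 1*(-4781) = (8 - 1*54) - 1*(-4781) = (8 - 54) + 4781 = -46 + 4781 = 4735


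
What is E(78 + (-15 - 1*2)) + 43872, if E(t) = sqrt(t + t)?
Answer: 43872 + sqrt(122) ≈ 43883.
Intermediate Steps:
E(t) = sqrt(2)*sqrt(t) (E(t) = sqrt(2*t) = sqrt(2)*sqrt(t))
E(78 + (-15 - 1*2)) + 43872 = sqrt(2)*sqrt(78 + (-15 - 1*2)) + 43872 = sqrt(2)*sqrt(78 + (-15 - 2)) + 43872 = sqrt(2)*sqrt(78 - 17) + 43872 = sqrt(2)*sqrt(61) + 43872 = sqrt(122) + 43872 = 43872 + sqrt(122)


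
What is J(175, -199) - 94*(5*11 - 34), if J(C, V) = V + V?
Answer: -2372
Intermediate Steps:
J(C, V) = 2*V
J(175, -199) - 94*(5*11 - 34) = 2*(-199) - 94*(5*11 - 34) = -398 - 94*(55 - 34) = -398 - 94*21 = -398 - 1*1974 = -398 - 1974 = -2372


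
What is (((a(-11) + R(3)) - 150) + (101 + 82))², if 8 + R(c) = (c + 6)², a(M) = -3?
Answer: 10609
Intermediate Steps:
R(c) = -8 + (6 + c)² (R(c) = -8 + (c + 6)² = -8 + (6 + c)²)
(((a(-11) + R(3)) - 150) + (101 + 82))² = (((-3 + (-8 + (6 + 3)²)) - 150) + (101 + 82))² = (((-3 + (-8 + 9²)) - 150) + 183)² = (((-3 + (-8 + 81)) - 150) + 183)² = (((-3 + 73) - 150) + 183)² = ((70 - 150) + 183)² = (-80 + 183)² = 103² = 10609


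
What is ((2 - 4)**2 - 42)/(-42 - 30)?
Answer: 19/36 ≈ 0.52778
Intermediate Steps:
((2 - 4)**2 - 42)/(-42 - 30) = ((-2)**2 - 42)/(-72) = (4 - 42)*(-1/72) = -38*(-1/72) = 19/36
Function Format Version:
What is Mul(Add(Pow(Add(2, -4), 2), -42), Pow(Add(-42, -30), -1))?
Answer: Rational(19, 36) ≈ 0.52778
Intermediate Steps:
Mul(Add(Pow(Add(2, -4), 2), -42), Pow(Add(-42, -30), -1)) = Mul(Add(Pow(-2, 2), -42), Pow(-72, -1)) = Mul(Add(4, -42), Rational(-1, 72)) = Mul(-38, Rational(-1, 72)) = Rational(19, 36)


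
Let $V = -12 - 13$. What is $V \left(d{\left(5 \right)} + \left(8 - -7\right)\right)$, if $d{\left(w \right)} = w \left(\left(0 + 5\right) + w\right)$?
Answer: $-1625$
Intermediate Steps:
$V = -25$ ($V = -12 - 13 = -25$)
$d{\left(w \right)} = w \left(5 + w\right)$
$V \left(d{\left(5 \right)} + \left(8 - -7\right)\right) = - 25 \left(5 \left(5 + 5\right) + \left(8 - -7\right)\right) = - 25 \left(5 \cdot 10 + \left(8 + 7\right)\right) = - 25 \left(50 + 15\right) = \left(-25\right) 65 = -1625$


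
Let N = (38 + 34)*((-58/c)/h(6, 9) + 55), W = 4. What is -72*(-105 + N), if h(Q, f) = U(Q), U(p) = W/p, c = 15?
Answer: -1237464/5 ≈ -2.4749e+5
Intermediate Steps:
U(p) = 4/p
h(Q, f) = 4/Q
N = 17712/5 (N = (38 + 34)*((-58/15)/((4/6)) + 55) = 72*((-58*1/15)/((4*(1/6))) + 55) = 72*(-58/(15*2/3) + 55) = 72*(-58/15*3/2 + 55) = 72*(-29/5 + 55) = 72*(246/5) = 17712/5 ≈ 3542.4)
-72*(-105 + N) = -72*(-105 + 17712/5) = -72*17187/5 = -1237464/5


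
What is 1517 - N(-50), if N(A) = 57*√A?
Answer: 1517 - 285*I*√2 ≈ 1517.0 - 403.05*I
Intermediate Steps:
1517 - N(-50) = 1517 - 57*√(-50) = 1517 - 57*5*I*√2 = 1517 - 285*I*√2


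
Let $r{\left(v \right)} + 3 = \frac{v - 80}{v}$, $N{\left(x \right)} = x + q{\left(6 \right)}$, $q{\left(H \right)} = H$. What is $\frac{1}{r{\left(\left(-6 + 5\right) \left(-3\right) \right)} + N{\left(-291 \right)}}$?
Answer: $- \frac{3}{941} \approx -0.0031881$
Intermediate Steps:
$N{\left(x \right)} = 6 + x$ ($N{\left(x \right)} = x + 6 = 6 + x$)
$r{\left(v \right)} = -3 + \frac{-80 + v}{v}$ ($r{\left(v \right)} = -3 + \frac{v - 80}{v} = -3 + \frac{-80 + v}{v}$)
$\frac{1}{r{\left(\left(-6 + 5\right) \left(-3\right) \right)} + N{\left(-291 \right)}} = \frac{1}{\left(-2 - \frac{80}{\left(-6 + 5\right) \left(-3\right)}\right) + \left(6 - 291\right)} = \frac{1}{\left(-2 - \frac{80}{\left(-1\right) \left(-3\right)}\right) - 285} = \frac{1}{\left(-2 - \frac{80}{3}\right) - 285} = \frac{1}{- \frac{86}{3} - 285} = \frac{1}{- \frac{941}{3}} = - \frac{3}{941}$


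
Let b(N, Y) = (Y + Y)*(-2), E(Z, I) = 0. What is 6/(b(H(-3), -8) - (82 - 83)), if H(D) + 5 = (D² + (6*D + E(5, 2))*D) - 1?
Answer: 2/11 ≈ 0.18182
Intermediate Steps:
H(D) = -6 + 7*D² (H(D) = -5 + ((D² + (6*D + 0)*D) - 1) = -5 + ((D² + (6*D)*D) - 1) = -5 + ((D² + 6*D²) - 1) = -5 + (7*D² - 1) = -5 + (-1 + 7*D²) = -6 + 7*D²)
b(N, Y) = -4*Y (b(N, Y) = (2*Y)*(-2) = -4*Y)
6/(b(H(-3), -8) - (82 - 83)) = 6/(-4*(-8) - (82 - 83)) = 6/(32 - 1*(-1)) = 6/(32 + 1) = 6/33 = 6*(1/33) = 2/11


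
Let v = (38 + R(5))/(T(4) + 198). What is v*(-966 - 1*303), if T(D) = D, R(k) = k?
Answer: -54567/202 ≈ -270.13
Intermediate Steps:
v = 43/202 (v = (38 + 5)/(4 + 198) = 43/202 ≈ 0.21287)
v*(-966 - 1*303) = 43*(-966 - 1*303)/202 = 43*(-966 - 303)/202 = (43/202)*(-1269) = -54567/202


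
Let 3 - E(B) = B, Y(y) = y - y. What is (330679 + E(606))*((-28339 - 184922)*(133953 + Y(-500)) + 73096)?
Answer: -9429240702910412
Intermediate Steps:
Y(y) = 0
E(B) = 3 - B
(330679 + E(606))*((-28339 - 184922)*(133953 + Y(-500)) + 73096) = (330679 + (3 - 1*606))*((-28339 - 184922)*(133953 + 0) + 73096) = (330679 + (3 - 606))*(-213261*133953 + 73096) = (330679 - 603)*(-28566950733 + 73096) = 330076*(-28566877637) = -9429240702910412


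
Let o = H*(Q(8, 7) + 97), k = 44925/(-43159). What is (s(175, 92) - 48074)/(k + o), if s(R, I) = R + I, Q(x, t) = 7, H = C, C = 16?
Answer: -2063302313/71771651 ≈ -28.748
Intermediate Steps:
H = 16
s(R, I) = I + R
k = -44925/43159 (k = 44925*(-1/43159) = -44925/43159 ≈ -1.0409)
o = 1664 (o = 16*(7 + 97) = 16*104 = 1664)
(s(175, 92) - 48074)/(k + o) = ((92 + 175) - 48074)/(-44925/43159 + 1664) = (267 - 48074)/(71771651/43159) = -47807*43159/71771651 = -2063302313/71771651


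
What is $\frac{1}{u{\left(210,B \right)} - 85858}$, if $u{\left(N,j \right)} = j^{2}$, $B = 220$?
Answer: $- \frac{1}{37458} \approx -2.6697 \cdot 10^{-5}$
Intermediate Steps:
$\frac{1}{u{\left(210,B \right)} - 85858} = \frac{1}{220^{2} - 85858} = \frac{1}{48400 - 85858} = \frac{1}{-37458} = - \frac{1}{37458}$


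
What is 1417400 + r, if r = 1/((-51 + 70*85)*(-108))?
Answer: 903014200799/637092 ≈ 1.4174e+6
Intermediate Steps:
r = -1/637092 (r = 1/((-51 + 5950)*(-108)) = 1/(5899*(-108)) = 1/(-637092) = -1/637092 ≈ -1.5696e-6)
1417400 + r = 1417400 - 1/637092 = 903014200799/637092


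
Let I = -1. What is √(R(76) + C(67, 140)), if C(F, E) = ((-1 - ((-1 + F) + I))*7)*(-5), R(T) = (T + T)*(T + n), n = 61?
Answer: √23134 ≈ 152.10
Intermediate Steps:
R(T) = 2*T*(61 + T) (R(T) = (T + T)*(T + 61) = (2*T)*(61 + T) = 2*T*(61 + T))
C(F, E) = -35 + 35*F (C(F, E) = ((-1 - ((-1 + F) - 1))*7)*(-5) = ((-1 - (-2 + F))*7)*(-5) = ((-1 + (2 - F))*7)*(-5) = ((1 - F)*7)*(-5) = (7 - 7*F)*(-5) = -35 + 35*F)
√(R(76) + C(67, 140)) = √(2*76*(61 + 76) + (-35 + 35*67)) = √(2*76*137 + (-35 + 2345)) = √(20824 + 2310) = √23134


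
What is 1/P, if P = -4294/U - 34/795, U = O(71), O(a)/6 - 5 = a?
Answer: -1060/10027 ≈ -0.10571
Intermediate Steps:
O(a) = 30 + 6*a
U = 456 (U = 30 + 6*71 = 30 + 426 = 456)
P = -10027/1060 (P = -4294/456 - 34/795 = -4294*1/456 - 34*1/795 = -113/12 - 34/795 = -10027/1060 ≈ -9.4594)
1/P = 1/(-10027/1060) = -1060/10027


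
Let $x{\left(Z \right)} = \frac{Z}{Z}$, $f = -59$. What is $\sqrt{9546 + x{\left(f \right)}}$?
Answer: $\sqrt{9547} \approx 97.709$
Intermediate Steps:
$x{\left(Z \right)} = 1$
$\sqrt{9546 + x{\left(f \right)}} = \sqrt{9546 + 1} = \sqrt{9547}$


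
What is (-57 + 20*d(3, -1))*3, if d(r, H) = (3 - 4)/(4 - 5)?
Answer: -111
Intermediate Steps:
d(r, H) = 1 (d(r, H) = -1/(-1) = -1*(-1) = 1)
(-57 + 20*d(3, -1))*3 = (-57 + 20*1)*3 = (-57 + 20)*3 = -37*3 = -111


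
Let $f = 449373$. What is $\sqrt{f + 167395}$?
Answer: $8 \sqrt{9637} \approx 785.35$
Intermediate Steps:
$\sqrt{f + 167395} = \sqrt{449373 + 167395} = \sqrt{616768} = 8 \sqrt{9637}$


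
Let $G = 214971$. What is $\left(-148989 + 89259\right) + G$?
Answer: $155241$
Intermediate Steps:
$\left(-148989 + 89259\right) + G = \left(-148989 + 89259\right) + 214971 = -59730 + 214971 = 155241$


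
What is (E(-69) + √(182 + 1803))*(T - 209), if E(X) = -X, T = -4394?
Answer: -317607 - 4603*√1985 ≈ -5.2269e+5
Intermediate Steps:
(E(-69) + √(182 + 1803))*(T - 209) = (-1*(-69) + √(182 + 1803))*(-4394 - 209) = (69 + √1985)*(-4603) = -317607 - 4603*√1985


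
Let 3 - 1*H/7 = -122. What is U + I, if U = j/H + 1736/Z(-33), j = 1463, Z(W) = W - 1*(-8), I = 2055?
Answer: 248404/125 ≈ 1987.2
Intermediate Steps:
Z(W) = 8 + W (Z(W) = W + 8 = 8 + W)
H = 875 (H = 21 - 7*(-122) = 21 + 854 = 875)
U = -8471/125 (U = 1463/875 + 1736/(8 - 33) = 1463*(1/875) + 1736/(-25) = 209/125 + 1736*(-1/25) = 209/125 - 1736/25 = -8471/125 ≈ -67.768)
U + I = -8471/125 + 2055 = 248404/125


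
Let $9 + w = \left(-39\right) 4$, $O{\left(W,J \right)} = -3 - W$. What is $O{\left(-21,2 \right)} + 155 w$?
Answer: $-25557$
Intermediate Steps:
$w = -165$ ($w = -9 - 156 = -165$)
$O{\left(-21,2 \right)} + 155 w = \left(-3 - -21\right) + 155 \left(-165\right) = \left(-3 + 21\right) - 25575 = 18 - 25575 = -25557$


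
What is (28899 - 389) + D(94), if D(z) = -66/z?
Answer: 1339937/47 ≈ 28509.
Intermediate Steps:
(28899 - 389) + D(94) = (28899 - 389) - 66/94 = 28510 - 66*1/94 = 28510 - 33/47 = 1339937/47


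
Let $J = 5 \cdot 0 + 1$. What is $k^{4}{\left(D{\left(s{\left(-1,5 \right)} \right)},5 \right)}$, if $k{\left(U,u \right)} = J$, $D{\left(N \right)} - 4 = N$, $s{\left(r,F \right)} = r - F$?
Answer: $1$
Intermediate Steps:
$D{\left(N \right)} = 4 + N$
$J = 1$ ($J = 0 + 1 = 1$)
$k{\left(U,u \right)} = 1$
$k^{4}{\left(D{\left(s{\left(-1,5 \right)} \right)},5 \right)} = 1^{4} = 1$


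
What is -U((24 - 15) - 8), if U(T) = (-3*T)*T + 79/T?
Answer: -76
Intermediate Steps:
U(T) = -3*T² + 79/T
-U((24 - 15) - 8) = -(79 - 3*((24 - 15) - 8)³)/((24 - 15) - 8) = -(79 - 3*(9 - 8)³)/(9 - 8) = -(79 - 3*1³)/1 = -(79 - 3*1) = -(79 - 3) = -76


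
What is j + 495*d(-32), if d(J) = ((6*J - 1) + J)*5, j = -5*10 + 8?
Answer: -556917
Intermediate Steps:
j = -42 (j = -50 + 8 = -42)
d(J) = -5 + 35*J (d(J) = ((-1 + 6*J) + J)*5 = (-1 + 7*J)*5 = -5 + 35*J)
j + 495*d(-32) = -42 + 495*(-5 + 35*(-32)) = -42 + 495*(-5 - 1120) = -42 + 495*(-1125) = -42 - 556875 = -556917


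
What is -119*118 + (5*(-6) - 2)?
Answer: -14074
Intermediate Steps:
-119*118 + (5*(-6) - 2) = -14042 + (-30 - 2) = -14042 - 32 = -14074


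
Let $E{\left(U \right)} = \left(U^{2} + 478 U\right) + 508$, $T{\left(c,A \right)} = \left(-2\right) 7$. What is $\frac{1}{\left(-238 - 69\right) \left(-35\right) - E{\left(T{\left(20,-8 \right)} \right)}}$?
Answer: $\frac{1}{16733} \approx 5.9762 \cdot 10^{-5}$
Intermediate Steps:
$T{\left(c,A \right)} = -14$
$E{\left(U \right)} = 508 + U^{2} + 478 U$
$\frac{1}{\left(-238 - 69\right) \left(-35\right) - E{\left(T{\left(20,-8 \right)} \right)}} = \frac{1}{\left(-238 - 69\right) \left(-35\right) - \left(508 + \left(-14\right)^{2} + 478 \left(-14\right)\right)} = \frac{1}{\left(-307\right) \left(-35\right) - \left(508 + 196 - 6692\right)} = \frac{1}{10745 - -5988} = \frac{1}{10745 + 5988} = \frac{1}{16733}$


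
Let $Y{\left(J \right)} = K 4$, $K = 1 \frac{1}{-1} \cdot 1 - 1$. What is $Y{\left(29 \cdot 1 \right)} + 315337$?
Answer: $315329$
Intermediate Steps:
$K = -2$ ($K = 1 \left(-1\right) 1 - 1 = \left(-1\right) 1 - 1 = -1 - 1 = -2$)
$Y{\left(J \right)} = -8$ ($Y{\left(J \right)} = \left(-2\right) 4 = -8$)
$Y{\left(29 \cdot 1 \right)} + 315337 = -8 + 315337 = 315329$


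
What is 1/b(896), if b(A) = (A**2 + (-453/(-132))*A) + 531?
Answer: 11/8870641 ≈ 1.2400e-6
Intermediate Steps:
b(A) = 531 + A**2 + 151*A/44 (b(A) = (A**2 + (-453*(-1/132))*A) + 531 = (A**2 + 151*A/44) + 531 = 531 + A**2 + 151*A/44)
1/b(896) = 1/(531 + 896**2 + (151/44)*896) = 1/(531 + 802816 + 33824/11) = 1/(8870641/11) = 11/8870641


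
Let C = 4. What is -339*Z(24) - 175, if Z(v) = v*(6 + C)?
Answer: -81535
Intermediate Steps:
Z(v) = 10*v (Z(v) = v*(6 + 4) = v*10 = 10*v)
-339*Z(24) - 175 = -3390*24 - 175 = -339*240 - 175 = -81360 - 175 = -81535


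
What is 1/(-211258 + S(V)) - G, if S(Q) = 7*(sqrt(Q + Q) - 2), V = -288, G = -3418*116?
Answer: 737399718776093/1859828592 - 7*I/1859828592 ≈ 3.9649e+5 - 3.7638e-9*I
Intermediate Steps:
G = -396488
S(Q) = -14 + 7*sqrt(2)*sqrt(Q) (S(Q) = 7*(sqrt(2*Q) - 2) = 7*(sqrt(2)*sqrt(Q) - 2) = 7*(-2 + sqrt(2)*sqrt(Q)) = -14 + 7*sqrt(2)*sqrt(Q))
1/(-211258 + S(V)) - G = 1/(-211258 + (-14 + 7*sqrt(2)*sqrt(-288))) - 1*(-396488) = 1/(-211258 + (-14 + 7*sqrt(2)*(12*I*sqrt(2)))) + 396488 = 1/(-211258 + (-14 + 168*I)) + 396488 = 1/(-211272 + 168*I) + 396488 = (-211272 - 168*I)/44635886208 + 396488 = 396488 + (-211272 - 168*I)/44635886208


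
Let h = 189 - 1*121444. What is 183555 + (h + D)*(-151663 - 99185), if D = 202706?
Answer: -20431636893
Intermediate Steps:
h = -121255 (h = 189 - 121444 = -121255)
183555 + (h + D)*(-151663 - 99185) = 183555 + (-121255 + 202706)*(-151663 - 99185) = 183555 + 81451*(-250848) = 183555 - 20431820448 = -20431636893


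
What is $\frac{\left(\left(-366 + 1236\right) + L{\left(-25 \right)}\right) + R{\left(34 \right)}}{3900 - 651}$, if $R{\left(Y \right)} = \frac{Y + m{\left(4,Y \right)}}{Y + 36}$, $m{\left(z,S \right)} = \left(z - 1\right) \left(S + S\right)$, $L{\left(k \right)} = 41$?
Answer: $\frac{508}{1805} \approx 0.28144$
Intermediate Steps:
$m{\left(z,S \right)} = 2 S \left(-1 + z\right)$ ($m{\left(z,S \right)} = \left(-1 + z\right) 2 S = 2 S \left(-1 + z\right)$)
$R{\left(Y \right)} = \frac{7 Y}{36 + Y}$ ($R{\left(Y \right)} = \frac{Y + 2 Y \left(-1 + 4\right)}{Y + 36} = \frac{Y + 2 Y 3}{36 + Y} = \frac{Y + 6 Y}{36 + Y} = \frac{7 Y}{36 + Y}$)
$\frac{\left(\left(-366 + 1236\right) + L{\left(-25 \right)}\right) + R{\left(34 \right)}}{3900 - 651} = \frac{\left(\left(-366 + 1236\right) + 41\right) + 7 \cdot 34 \frac{1}{36 + 34}}{3900 - 651} = \frac{\left(870 + 41\right) + 7 \cdot 34 \cdot \frac{1}{70}}{3249} = \left(911 + 7 \cdot 34 \cdot \frac{1}{70}\right) \frac{1}{3249} = \left(911 + \frac{17}{5}\right) \frac{1}{3249} = \frac{4572}{5} \cdot \frac{1}{3249} = \frac{508}{1805}$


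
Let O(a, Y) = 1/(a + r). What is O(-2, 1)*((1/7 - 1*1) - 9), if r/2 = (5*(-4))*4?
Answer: 23/378 ≈ 0.060847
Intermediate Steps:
r = -160 (r = 2*((5*(-4))*4) = 2*(-20*4) = 2*(-80) = -160)
O(a, Y) = 1/(-160 + a) (O(a, Y) = 1/(a - 160) = 1/(-160 + a))
O(-2, 1)*((1/7 - 1*1) - 9) = ((1/7 - 1*1) - 9)/(-160 - 2) = ((⅐ - 1) - 9)/(-162) = -(-6/7 - 9)/162 = -1/162*(-69/7) = 23/378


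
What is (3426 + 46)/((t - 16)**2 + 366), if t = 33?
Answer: 3472/655 ≈ 5.3008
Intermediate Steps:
(3426 + 46)/((t - 16)**2 + 366) = (3426 + 46)/((33 - 16)**2 + 366) = 3472/(17**2 + 366) = 3472/(289 + 366) = 3472/655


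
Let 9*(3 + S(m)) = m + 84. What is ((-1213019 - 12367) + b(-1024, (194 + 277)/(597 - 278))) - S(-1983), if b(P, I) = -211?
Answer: -1225383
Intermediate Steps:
S(m) = 19/3 + m/9 (S(m) = -3 + (m + 84)/9 = -3 + (84 + m)/9 = -3 + (28/3 + m/9) = 19/3 + m/9)
((-1213019 - 12367) + b(-1024, (194 + 277)/(597 - 278))) - S(-1983) = ((-1213019 - 12367) - 211) - (19/3 + (⅑)*(-1983)) = (-1225386 - 211) - (19/3 - 661/3) = -1225597 - 1*(-214) = -1225597 + 214 = -1225383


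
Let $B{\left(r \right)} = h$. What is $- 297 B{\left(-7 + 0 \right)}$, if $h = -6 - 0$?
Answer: $1782$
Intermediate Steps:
$h = -6$ ($h = -6 + 0 = -6$)
$B{\left(r \right)} = -6$
$- 297 B{\left(-7 + 0 \right)} = \left(-297\right) \left(-6\right) = 1782$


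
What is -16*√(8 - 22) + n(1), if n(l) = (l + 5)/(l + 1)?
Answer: 3 - 16*I*√14 ≈ 3.0 - 59.867*I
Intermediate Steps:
n(l) = (5 + l)/(1 + l)
-16*√(8 - 22) + n(1) = -16*√(8 - 22) + (5 + 1)/(1 + 1) = -16*I*√14 + 6/2 = -16*I*√14 + (½)*6 = -16*I*√14 + 3 = 3 - 16*I*√14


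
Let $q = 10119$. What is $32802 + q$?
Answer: $42921$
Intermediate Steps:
$32802 + q = 32802 + 10119 = 42921$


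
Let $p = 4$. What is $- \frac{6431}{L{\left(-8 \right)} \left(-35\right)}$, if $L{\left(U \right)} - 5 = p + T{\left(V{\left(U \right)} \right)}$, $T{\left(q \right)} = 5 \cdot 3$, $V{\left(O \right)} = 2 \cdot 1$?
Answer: $\frac{6431}{840} \approx 7.656$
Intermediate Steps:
$V{\left(O \right)} = 2$
$T{\left(q \right)} = 15$
$L{\left(U \right)} = 24$ ($L{\left(U \right)} = 5 + \left(4 + 15\right) = 5 + 19 = 24$)
$- \frac{6431}{L{\left(-8 \right)} \left(-35\right)} = - \frac{6431}{24 \left(-35\right)} = - \frac{6431}{-840} = \left(-6431\right) \left(- \frac{1}{840}\right) = \frac{6431}{840}$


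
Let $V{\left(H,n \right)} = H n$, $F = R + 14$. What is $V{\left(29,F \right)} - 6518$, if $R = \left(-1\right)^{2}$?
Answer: $-6083$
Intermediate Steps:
$R = 1$
$F = 15$ ($F = 1 + 14 = 15$)
$V{\left(29,F \right)} - 6518 = 29 \cdot 15 - 6518 = 435 - 6518 = -6083$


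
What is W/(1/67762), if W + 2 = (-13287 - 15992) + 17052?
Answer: -828661498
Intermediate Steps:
W = -12229 (W = -2 + ((-13287 - 15992) + 17052) = -2 + (-29279 + 17052) = -2 - 12227 = -12229)
W/(1/67762) = -12229/(1/67762) = -12229/1/67762 = -12229*67762 = -828661498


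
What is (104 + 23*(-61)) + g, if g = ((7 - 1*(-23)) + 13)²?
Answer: 550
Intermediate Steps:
g = 1849 (g = ((7 + 23) + 13)² = (30 + 13)² = 43² = 1849)
(104 + 23*(-61)) + g = (104 + 23*(-61)) + 1849 = (104 - 1403) + 1849 = -1299 + 1849 = 550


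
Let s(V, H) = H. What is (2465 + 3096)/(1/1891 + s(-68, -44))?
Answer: -10515851/83203 ≈ -126.39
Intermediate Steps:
(2465 + 3096)/(1/1891 + s(-68, -44)) = (2465 + 3096)/(1/1891 - 44) = 5561/(1/1891 - 44) = 5561/(-83203/1891) = 5561*(-1891/83203) = -10515851/83203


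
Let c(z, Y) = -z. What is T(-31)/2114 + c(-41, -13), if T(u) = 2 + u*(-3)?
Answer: 86769/2114 ≈ 41.045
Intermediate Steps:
T(u) = 2 - 3*u
T(-31)/2114 + c(-41, -13) = (2 - 3*(-31))/2114 - 1*(-41) = (2 + 93)*(1/2114) + 41 = 95*(1/2114) + 41 = 95/2114 + 41 = 86769/2114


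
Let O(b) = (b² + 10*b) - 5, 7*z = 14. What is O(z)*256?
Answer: 4864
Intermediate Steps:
z = 2 (z = (⅐)*14 = 2)
O(b) = -5 + b² + 10*b
O(z)*256 = (-5 + 2² + 10*2)*256 = (-5 + 4 + 20)*256 = 19*256 = 4864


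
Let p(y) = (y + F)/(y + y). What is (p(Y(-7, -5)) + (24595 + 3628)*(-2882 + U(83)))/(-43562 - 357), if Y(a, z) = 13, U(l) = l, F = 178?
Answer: 2053900411/1141894 ≈ 1798.7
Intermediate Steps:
p(y) = (178 + y)/(2*y) (p(y) = (y + 178)/(y + y) = (178 + y)/((2*y)) = (178 + y)*(1/(2*y)) = (178 + y)/(2*y))
(p(Y(-7, -5)) + (24595 + 3628)*(-2882 + U(83)))/(-43562 - 357) = ((1/2)*(178 + 13)/13 + (24595 + 3628)*(-2882 + 83))/(-43562 - 357) = ((1/2)*(1/13)*191 + 28223*(-2799))/(-43919) = (191/26 - 78996177)*(-1/43919) = -2053900411/26*(-1/43919) = 2053900411/1141894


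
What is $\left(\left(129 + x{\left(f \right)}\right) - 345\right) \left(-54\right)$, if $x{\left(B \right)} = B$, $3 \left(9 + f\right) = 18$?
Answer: $11826$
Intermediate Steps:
$f = -3$ ($f = -9 + \frac{1}{3} \cdot 18 = -9 + 6 = -3$)
$\left(\left(129 + x{\left(f \right)}\right) - 345\right) \left(-54\right) = \left(\left(129 - 3\right) - 345\right) \left(-54\right) = \left(126 - 345\right) \left(-54\right) = \left(-219\right) \left(-54\right) = 11826$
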